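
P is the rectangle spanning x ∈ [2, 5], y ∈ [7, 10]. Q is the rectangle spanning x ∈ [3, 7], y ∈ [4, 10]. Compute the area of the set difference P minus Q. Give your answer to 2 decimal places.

|P∩Q|: x∈[3,5], y∈[7,10] → 2·3 = 6.
|P| = 9.
|P ∖ Q| = |P| − |P∩Q| = 9 − 6 = 3.00.

3.00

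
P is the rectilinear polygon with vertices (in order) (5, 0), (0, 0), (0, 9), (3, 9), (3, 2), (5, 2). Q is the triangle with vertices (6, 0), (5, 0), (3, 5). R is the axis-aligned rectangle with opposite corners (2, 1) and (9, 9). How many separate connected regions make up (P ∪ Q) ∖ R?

1

(P ∪ Q) ∖ R is a single connected region.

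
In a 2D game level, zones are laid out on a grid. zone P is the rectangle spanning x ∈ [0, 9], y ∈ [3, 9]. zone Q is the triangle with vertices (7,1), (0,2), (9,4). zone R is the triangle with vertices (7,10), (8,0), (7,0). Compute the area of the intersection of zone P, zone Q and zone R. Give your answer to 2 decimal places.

The intersection is the polygon with vertices (7.63,3.696), (7.7,3), (7,3), (7,3.556).
By the shoelace formula its area is 0.42.

0.42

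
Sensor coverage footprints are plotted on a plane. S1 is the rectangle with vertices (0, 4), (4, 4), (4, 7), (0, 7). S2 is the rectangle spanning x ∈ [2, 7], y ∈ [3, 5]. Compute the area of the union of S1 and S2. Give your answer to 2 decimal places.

By inclusion–exclusion:
Individual areas: |S1| = 12, |S2| = 10.
|S1∩S2|: x∈[2,4], y∈[4,5] → 2·1 = 2.
|S1 ∪ S2| = 22 − 2 = 20.00.

20.00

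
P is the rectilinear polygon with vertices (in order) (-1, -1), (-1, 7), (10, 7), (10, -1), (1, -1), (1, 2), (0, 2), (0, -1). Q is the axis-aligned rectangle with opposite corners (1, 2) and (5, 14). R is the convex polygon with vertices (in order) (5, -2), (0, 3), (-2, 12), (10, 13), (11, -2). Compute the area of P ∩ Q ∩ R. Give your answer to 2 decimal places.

20.00

The intersection is the polygon with vertices (5,2), (1,2), (1,7), (5,7).
By the shoelace formula its area is 20.00.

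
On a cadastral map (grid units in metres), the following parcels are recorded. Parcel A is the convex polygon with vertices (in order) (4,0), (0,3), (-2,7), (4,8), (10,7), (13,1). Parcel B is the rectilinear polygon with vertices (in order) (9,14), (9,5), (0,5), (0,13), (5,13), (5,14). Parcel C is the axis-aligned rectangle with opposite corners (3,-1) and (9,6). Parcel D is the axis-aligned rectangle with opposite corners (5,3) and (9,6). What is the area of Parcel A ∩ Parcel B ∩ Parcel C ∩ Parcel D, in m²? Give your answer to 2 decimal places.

4.00

The intersection is the polygon with vertices (5,5), (5,6), (9,6), (9,5).
By the shoelace formula its area is 4.00.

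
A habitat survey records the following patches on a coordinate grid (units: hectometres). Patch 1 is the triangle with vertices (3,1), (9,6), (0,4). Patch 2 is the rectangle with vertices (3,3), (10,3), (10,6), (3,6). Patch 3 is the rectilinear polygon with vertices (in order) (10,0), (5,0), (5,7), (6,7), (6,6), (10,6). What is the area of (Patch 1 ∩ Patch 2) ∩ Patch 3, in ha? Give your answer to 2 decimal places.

4.82

The region (Patch 1 ∩ Patch 2) ∩ Patch 3 is the polygon with vertices (5,3), (5,5.111), (9,6), (5.4,3).
By the shoelace formula its area is 4.82.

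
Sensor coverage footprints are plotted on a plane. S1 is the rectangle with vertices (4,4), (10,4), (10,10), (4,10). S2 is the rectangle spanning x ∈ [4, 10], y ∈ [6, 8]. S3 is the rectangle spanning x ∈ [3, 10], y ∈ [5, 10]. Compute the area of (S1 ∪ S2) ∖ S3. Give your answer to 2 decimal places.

|S1 ∪ S2| = 36.
|(S1 ∪ S2) ∩ S3| = 30.
|(S1 ∪ S2) ∖ S3| = 36 − 30 = 6.00.

6.00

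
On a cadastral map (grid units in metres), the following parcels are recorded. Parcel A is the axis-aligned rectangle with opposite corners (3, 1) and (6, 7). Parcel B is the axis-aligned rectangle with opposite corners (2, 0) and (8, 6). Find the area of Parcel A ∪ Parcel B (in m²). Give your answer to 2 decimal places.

39.00

By inclusion–exclusion:
Individual areas: |Parcel A| = 18, |Parcel B| = 36.
|Parcel A∩Parcel B|: x∈[3,6], y∈[1,6] → 3·5 = 15.
|Parcel A ∪ Parcel B| = 54 − 15 = 39.00.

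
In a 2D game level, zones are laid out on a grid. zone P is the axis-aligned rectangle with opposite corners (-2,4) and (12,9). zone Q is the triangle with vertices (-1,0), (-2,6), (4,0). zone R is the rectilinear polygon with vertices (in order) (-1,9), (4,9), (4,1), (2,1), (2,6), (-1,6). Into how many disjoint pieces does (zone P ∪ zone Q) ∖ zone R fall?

2

(zone P ∪ zone Q) ∖ zone R splits into 2 disjoint pieces (area 23.8333, area 40).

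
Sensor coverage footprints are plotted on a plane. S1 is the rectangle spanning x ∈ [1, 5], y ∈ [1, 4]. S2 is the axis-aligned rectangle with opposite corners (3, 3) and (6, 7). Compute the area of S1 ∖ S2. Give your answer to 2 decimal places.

10.00

|S1∩S2|: x∈[3,5], y∈[3,4] → 2·1 = 2.
|S1| = 12.
|S1 ∖ S2| = |S1| − |S1∩S2| = 12 − 2 = 10.00.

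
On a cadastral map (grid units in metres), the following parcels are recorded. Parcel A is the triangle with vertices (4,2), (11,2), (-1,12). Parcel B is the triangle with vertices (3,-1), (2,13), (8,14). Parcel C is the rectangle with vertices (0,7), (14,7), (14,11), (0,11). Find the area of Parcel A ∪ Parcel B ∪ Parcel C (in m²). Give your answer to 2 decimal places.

99.89

By inclusion–exclusion:
Individual areas: |Parcel A| = 35, |Parcel B| = 42.5, |Parcel C| = 56.
|Parcel A∩Parcel B| = 12.1953.
|Parcel A∩Parcel C| = 8.15.
|Parcel B∩Parcel C| = 16.1905.
|Parcel A∩Parcel B∩Parcel C| = 2.9295.
|Parcel A ∪ Parcel B ∪ Parcel C| = 133.5 − 36.5357 + 2.9295 = 99.89.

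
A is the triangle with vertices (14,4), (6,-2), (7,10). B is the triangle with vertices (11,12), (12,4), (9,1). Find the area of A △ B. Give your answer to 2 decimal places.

|A| = 45, |B| = 13.5, |A∩B| = 9.1193.
|A △ B| = |A| + |B| − 2·|A∩B| = 45 + 13.5 − 18.2387 = 40.26.

40.26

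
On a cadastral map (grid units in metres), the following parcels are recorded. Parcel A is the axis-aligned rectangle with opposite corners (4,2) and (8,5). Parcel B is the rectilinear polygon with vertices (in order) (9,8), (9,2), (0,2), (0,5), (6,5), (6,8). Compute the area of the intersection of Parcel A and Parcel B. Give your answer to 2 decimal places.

12.00

The intersection is the polygon with vertices (8,5), (8,2), (4,2), (4,5), (6,5).
By the shoelace formula its area is 12.00.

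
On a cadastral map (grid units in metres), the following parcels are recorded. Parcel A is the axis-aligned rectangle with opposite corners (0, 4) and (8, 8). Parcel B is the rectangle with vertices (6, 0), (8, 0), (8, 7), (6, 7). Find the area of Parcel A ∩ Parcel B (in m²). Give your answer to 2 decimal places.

|Parcel A∩Parcel B|: x∈[6,8], y∈[4,7] → 2·3 = 6.

6.00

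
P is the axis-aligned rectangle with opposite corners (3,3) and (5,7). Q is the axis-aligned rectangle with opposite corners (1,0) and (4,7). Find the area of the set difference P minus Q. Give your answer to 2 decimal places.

|P∩Q|: x∈[3,4], y∈[3,7] → 1·4 = 4.
|P| = 8.
|P ∖ Q| = |P| − |P∩Q| = 8 − 4 = 4.00.

4.00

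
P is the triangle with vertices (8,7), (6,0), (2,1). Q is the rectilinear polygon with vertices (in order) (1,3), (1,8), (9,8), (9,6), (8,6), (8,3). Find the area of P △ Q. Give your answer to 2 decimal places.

|P| = 15, |Q| = 37, |P∩Q| = 5.7143.
|P △ Q| = |P| + |Q| − 2·|P∩Q| = 15 + 37 − 11.4286 = 40.57.

40.57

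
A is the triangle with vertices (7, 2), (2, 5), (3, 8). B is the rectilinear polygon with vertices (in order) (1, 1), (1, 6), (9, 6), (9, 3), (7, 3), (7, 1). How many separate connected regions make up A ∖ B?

A ∖ B is a single connected region.

1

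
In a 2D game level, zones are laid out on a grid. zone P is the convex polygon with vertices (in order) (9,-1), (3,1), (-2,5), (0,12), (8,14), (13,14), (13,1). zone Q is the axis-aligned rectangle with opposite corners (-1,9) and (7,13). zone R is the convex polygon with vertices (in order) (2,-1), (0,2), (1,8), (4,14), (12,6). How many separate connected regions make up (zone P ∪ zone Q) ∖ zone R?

2

(zone P ∪ zone Q) ∖ zone R splits into 2 disjoint pieces (area 25.4202, area 70.8677).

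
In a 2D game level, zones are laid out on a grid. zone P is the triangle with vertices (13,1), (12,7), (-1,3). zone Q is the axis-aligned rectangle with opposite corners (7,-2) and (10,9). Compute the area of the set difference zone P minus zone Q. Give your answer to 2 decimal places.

|zone P| = 41, |zone P∩zone Q| = 12.8407.
|zone P ∖ zone Q| = |zone P| − |zone P∩zone Q| = 41 − 12.8407 = 28.16.

28.16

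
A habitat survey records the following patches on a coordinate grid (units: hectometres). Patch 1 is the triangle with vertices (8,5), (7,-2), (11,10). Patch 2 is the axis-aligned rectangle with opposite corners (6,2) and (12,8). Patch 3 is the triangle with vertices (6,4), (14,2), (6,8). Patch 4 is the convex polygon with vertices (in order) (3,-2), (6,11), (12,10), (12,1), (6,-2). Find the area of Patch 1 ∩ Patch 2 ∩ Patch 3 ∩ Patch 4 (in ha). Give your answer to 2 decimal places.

2.76

The intersection is the polygon with vertices (9.467,5.4), (8.769,3.308), (7.793,3.552), (8,5), (8.621,6.035).
By the shoelace formula its area is 2.76.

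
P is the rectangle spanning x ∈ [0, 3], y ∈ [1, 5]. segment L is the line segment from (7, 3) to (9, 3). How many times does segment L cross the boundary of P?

The segment lies entirely outside P and never meets its boundary.

0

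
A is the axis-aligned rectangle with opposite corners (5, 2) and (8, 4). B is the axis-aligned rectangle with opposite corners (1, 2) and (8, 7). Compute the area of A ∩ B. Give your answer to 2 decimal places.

|A∩B|: x∈[5,8], y∈[2,4] → 3·2 = 6.

6.00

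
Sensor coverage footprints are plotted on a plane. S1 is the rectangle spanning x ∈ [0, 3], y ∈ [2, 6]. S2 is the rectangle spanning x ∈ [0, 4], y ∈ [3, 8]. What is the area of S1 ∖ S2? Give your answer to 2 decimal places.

|S1∩S2|: x∈[0,3], y∈[3,6] → 3·3 = 9.
|S1| = 12.
|S1 ∖ S2| = |S1| − |S1∩S2| = 12 − 9 = 3.00.

3.00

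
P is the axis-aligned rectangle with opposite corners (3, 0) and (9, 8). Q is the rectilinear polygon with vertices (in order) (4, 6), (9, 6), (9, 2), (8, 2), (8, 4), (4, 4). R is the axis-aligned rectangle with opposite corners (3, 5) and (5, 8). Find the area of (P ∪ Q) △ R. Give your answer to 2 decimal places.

|P ∪ Q| = 48.
|(P ∪ Q) ∩ R| = 6.
|(P ∪ Q) △ R| = 48 + 6 − 12 = 42.00.

42.00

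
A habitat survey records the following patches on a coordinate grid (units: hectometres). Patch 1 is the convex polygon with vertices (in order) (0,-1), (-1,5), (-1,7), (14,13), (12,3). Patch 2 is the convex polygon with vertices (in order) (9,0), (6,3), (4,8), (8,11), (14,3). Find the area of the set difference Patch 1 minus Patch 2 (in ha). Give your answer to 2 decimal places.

|Patch 1| = 120, |Patch 1∩Patch 2| = 47.12.
|Patch 1 ∖ Patch 2| = |Patch 1| − |Patch 1∩Patch 2| = 120 − 47.12 = 72.88.

72.88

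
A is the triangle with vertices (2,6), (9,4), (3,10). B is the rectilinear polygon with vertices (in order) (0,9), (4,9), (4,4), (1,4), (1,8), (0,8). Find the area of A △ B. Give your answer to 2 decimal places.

|A| = 15, |B| = 16, |A∩B| = 5.4464.
|A △ B| = |A| + |B| − 2·|A∩B| = 15 + 16 − 10.8929 = 20.11.

20.11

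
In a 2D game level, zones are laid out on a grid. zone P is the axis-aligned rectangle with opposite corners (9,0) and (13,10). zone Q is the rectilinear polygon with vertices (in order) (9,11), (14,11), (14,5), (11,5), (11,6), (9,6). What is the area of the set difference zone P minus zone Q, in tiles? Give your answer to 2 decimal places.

|zone P| = 40, |zone P∩zone Q| = 18.
|zone P ∖ zone Q| = |zone P| − |zone P∩zone Q| = 40 − 18 = 22.00.

22.00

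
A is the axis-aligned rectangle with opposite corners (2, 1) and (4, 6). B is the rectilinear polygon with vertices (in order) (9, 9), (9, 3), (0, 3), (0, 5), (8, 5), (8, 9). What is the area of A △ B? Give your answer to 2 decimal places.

|A| = 10, |B| = 22, |A∩B| = 4.
|A △ B| = |A| + |B| − 2·|A∩B| = 10 + 22 − 8 = 24.00.

24.00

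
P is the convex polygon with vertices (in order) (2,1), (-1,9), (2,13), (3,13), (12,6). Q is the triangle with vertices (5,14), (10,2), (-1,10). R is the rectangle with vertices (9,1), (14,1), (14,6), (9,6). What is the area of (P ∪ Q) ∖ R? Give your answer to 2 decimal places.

|P ∪ Q| = 88.3959.
|(P ∪ Q) ∩ R| = 3.0864.
|(P ∪ Q) ∖ R| = 88.3959 − 3.0864 = 85.31.

85.31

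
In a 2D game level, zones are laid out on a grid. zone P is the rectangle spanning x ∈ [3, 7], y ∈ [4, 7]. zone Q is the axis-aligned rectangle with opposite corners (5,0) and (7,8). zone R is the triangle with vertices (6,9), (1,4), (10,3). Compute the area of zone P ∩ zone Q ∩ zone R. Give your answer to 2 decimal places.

6.00

The intersection is the polygon with vertices (5,4), (5,7), (7,7), (7,4).
By the shoelace formula its area is 6.00.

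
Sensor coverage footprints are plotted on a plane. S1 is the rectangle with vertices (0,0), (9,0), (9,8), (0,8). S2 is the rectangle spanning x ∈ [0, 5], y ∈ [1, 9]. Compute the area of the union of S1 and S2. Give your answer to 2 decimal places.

77.00

By inclusion–exclusion:
Individual areas: |S1| = 72, |S2| = 40.
|S1∩S2|: x∈[0,5], y∈[1,8] → 5·7 = 35.
|S1 ∪ S2| = 112 − 35 = 77.00.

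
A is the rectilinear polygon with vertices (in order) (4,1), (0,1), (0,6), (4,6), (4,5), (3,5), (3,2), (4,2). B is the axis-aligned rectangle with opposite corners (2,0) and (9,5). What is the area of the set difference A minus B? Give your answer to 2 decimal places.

12.00

|A| = 17, |A∩B| = 5.
|A ∖ B| = |A| − |A∩B| = 17 − 5 = 12.00.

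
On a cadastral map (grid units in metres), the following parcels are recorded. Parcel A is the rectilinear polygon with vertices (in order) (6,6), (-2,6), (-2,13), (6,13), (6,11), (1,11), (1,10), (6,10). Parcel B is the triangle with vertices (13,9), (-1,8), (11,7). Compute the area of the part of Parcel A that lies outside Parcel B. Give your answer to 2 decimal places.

47.21

|Parcel A| = 51, |Parcel A∩Parcel B| = 3.7917.
|Parcel A ∖ Parcel B| = |Parcel A| − |Parcel A∩Parcel B| = 51 − 3.7917 = 47.21.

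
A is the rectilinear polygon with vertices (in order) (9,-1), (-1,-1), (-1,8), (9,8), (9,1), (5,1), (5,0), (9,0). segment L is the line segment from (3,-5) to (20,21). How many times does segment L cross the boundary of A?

The segment meets the boundary at (6.923,1), (9,4.176), (6.269,0), (5.615,-1).

4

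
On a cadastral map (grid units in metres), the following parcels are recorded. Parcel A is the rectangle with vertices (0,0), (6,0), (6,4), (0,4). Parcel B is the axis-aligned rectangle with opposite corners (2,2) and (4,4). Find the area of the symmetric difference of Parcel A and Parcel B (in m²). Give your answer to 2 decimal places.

|Parcel A∩Parcel B|: x∈[2,4], y∈[2,4] → 2·2 = 4.
|Parcel A △ Parcel B| = |Parcel A| + |Parcel B| − 2·|Parcel A∩Parcel B| = 24 + 4 − 8 = 20.00.

20.00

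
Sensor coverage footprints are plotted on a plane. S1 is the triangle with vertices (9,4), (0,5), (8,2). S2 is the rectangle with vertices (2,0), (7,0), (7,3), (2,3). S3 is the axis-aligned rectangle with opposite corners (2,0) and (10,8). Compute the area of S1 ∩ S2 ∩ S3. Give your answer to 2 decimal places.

0.52

The intersection is the polygon with vertices (7,3), (7,2.375), (5.333,3).
By the shoelace formula its area is 0.52.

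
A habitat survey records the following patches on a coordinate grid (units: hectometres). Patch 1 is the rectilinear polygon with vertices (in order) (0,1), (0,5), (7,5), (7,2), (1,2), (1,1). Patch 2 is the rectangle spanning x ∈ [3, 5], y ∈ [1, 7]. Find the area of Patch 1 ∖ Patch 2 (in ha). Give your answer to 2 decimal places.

|Patch 1| = 22, |Patch 1∩Patch 2| = 6.
|Patch 1 ∖ Patch 2| = |Patch 1| − |Patch 1∩Patch 2| = 22 − 6 = 16.00.

16.00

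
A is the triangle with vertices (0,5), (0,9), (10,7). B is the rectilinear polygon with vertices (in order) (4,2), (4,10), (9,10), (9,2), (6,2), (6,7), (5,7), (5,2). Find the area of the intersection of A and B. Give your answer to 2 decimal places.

The intersection is the polygon with vertices (9,7.2), (9,6.8), (6,6.2), (6,7), (5,7), (5,6), (4,5.8), (4,8.2).
By the shoelace formula its area is 6.10.

6.10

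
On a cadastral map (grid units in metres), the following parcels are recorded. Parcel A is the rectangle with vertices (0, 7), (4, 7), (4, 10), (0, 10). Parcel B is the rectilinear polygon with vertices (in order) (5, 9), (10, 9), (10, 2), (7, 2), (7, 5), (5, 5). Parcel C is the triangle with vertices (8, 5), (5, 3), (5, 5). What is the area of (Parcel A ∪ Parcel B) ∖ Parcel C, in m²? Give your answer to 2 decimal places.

|Parcel A ∪ Parcel B| = 41.
|(Parcel A ∪ Parcel B) ∩ Parcel C| = 0.3333.
|(Parcel A ∪ Parcel B) ∖ Parcel C| = 41 − 0.3333 = 40.67.

40.67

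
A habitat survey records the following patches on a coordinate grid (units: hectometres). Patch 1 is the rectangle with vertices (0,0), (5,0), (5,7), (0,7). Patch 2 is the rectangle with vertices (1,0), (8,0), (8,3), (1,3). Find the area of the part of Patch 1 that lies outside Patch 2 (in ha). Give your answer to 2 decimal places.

23.00

|Patch 1∩Patch 2|: x∈[1,5], y∈[0,3] → 4·3 = 12.
|Patch 1| = 35.
|Patch 1 ∖ Patch 2| = |Patch 1| − |Patch 1∩Patch 2| = 35 − 12 = 23.00.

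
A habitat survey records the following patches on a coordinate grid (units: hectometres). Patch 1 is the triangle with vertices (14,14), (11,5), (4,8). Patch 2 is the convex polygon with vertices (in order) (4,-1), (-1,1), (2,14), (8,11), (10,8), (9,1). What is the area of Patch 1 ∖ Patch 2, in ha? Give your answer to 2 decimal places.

21.02

|Patch 1| = 36, |Patch 1∩Patch 2| = 14.9835.
|Patch 1 ∖ Patch 2| = |Patch 1| − |Patch 1∩Patch 2| = 36 − 14.9835 = 21.02.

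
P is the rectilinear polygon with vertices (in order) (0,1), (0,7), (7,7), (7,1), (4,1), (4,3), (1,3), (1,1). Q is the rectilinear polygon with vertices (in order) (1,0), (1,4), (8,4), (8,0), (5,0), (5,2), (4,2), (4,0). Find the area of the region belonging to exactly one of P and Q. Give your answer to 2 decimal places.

40.00

|P| = 36, |Q| = 26, |P∩Q| = 11.
|P △ Q| = |P| + |Q| − 2·|P∩Q| = 36 + 26 − 22 = 40.00.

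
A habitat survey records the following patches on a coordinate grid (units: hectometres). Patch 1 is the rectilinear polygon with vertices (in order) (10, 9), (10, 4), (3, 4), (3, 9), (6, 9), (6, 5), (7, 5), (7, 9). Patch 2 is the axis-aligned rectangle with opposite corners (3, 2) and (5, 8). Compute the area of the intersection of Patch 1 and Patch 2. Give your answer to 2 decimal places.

The intersection is the polygon with vertices (3,4), (3,8), (5,8), (5,4).
By the shoelace formula its area is 8.00.

8.00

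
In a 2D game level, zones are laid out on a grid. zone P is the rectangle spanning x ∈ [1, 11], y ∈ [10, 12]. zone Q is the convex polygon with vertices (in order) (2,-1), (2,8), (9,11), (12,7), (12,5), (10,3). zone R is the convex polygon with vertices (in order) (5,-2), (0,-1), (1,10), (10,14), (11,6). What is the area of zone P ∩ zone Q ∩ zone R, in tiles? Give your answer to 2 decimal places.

The intersection is the polygon with vertices (9,11), (9.75,10), (6.667,10).
By the shoelace formula its area is 1.54.

1.54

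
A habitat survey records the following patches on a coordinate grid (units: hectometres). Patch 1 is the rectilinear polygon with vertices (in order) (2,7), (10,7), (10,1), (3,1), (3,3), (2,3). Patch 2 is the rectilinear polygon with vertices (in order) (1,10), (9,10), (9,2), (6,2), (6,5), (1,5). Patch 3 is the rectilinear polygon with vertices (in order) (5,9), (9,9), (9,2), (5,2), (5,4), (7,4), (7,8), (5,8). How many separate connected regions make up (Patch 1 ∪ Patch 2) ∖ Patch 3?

(Patch 1 ∪ Patch 2) ∖ Patch 3 is a single connected region.

1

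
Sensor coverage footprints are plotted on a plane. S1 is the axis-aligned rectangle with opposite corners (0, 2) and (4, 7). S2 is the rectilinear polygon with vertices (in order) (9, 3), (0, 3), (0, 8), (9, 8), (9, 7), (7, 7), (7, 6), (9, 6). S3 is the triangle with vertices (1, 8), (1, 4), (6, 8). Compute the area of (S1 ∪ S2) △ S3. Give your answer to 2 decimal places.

37.00

|S1 ∪ S2| = 47.
|(S1 ∪ S2) ∩ S3| = 10.
|(S1 ∪ S2) △ S3| = 47 + 10 − 20 = 37.00.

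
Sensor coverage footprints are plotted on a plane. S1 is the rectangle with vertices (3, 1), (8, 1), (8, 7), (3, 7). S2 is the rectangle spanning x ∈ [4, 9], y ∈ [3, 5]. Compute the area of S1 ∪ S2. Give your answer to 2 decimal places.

By inclusion–exclusion:
Individual areas: |S1| = 30, |S2| = 10.
|S1∩S2|: x∈[4,8], y∈[3,5] → 4·2 = 8.
|S1 ∪ S2| = 40 − 8 = 32.00.

32.00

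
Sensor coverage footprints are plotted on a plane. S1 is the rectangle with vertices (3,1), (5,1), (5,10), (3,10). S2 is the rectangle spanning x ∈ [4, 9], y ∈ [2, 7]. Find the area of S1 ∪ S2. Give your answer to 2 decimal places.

By inclusion–exclusion:
Individual areas: |S1| = 18, |S2| = 25.
|S1∩S2|: x∈[4,5], y∈[2,7] → 1·5 = 5.
|S1 ∪ S2| = 43 − 5 = 38.00.

38.00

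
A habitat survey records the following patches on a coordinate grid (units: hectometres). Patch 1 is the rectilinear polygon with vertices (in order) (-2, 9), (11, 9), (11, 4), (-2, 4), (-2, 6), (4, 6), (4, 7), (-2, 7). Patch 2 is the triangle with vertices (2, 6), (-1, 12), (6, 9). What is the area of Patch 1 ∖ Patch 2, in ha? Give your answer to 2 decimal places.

51.67

|Patch 1| = 59, |Patch 1∩Patch 2| = 7.3333.
|Patch 1 ∖ Patch 2| = |Patch 1| − |Patch 1∩Patch 2| = 59 − 7.3333 = 51.67.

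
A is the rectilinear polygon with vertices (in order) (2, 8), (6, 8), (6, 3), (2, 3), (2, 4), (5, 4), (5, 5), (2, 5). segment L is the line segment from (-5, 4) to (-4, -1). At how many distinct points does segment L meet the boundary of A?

The segment lies entirely outside A and never meets its boundary.

0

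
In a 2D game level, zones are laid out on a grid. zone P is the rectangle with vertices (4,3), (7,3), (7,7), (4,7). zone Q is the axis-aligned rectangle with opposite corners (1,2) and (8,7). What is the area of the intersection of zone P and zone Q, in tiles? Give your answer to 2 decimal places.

|zone P∩zone Q|: x∈[4,7], y∈[3,7] → 3·4 = 12.

12.00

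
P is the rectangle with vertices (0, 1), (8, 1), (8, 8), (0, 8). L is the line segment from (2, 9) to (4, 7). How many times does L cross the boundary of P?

1

The segment meets the boundary at (3,8).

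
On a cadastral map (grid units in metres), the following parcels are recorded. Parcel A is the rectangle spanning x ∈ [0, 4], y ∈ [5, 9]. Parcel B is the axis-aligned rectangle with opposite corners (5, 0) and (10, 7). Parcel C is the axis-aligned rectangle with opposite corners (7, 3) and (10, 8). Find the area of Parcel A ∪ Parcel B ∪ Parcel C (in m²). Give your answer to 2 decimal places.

54.00

By inclusion–exclusion:
Individual areas: |Parcel A| = 16, |Parcel B| = 35, |Parcel C| = 15.
|Parcel A∩Parcel B| = 0 (no overlap).
|Parcel A∩Parcel C| = 0 (no overlap).
|Parcel B∩Parcel C|: x∈[7,10], y∈[3,7] → 3·4 = 12.
|Parcel A∩Parcel B∩Parcel C| = 0.
|Parcel A ∪ Parcel B ∪ Parcel C| = 66 − 12 + 0 = 54.00.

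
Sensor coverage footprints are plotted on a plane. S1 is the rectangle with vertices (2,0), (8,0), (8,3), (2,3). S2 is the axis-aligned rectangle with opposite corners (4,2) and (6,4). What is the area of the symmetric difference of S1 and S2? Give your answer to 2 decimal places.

|S1∩S2|: x∈[4,6], y∈[2,3] → 2·1 = 2.
|S1 △ S2| = |S1| + |S2| − 2·|S1∩S2| = 18 + 4 − 4 = 18.00.

18.00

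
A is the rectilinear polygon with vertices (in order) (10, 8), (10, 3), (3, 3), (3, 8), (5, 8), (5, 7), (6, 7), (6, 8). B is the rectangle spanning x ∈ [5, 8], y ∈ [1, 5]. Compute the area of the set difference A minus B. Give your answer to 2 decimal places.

28.00

|A| = 34, |A∩B| = 6.
|A ∖ B| = |A| − |A∩B| = 34 − 6 = 28.00.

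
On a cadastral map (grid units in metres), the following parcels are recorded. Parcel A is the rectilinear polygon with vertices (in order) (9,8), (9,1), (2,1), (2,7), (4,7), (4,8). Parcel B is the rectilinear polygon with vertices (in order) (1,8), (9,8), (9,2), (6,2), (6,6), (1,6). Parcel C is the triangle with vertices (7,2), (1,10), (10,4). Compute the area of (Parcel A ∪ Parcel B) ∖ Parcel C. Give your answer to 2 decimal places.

|Parcel A ∪ Parcel B| = 51.
|(Parcel A ∪ Parcel B) ∩ Parcel C| = 15.8333.
|(Parcel A ∪ Parcel B) ∖ Parcel C| = 51 − 15.8333 = 35.17.

35.17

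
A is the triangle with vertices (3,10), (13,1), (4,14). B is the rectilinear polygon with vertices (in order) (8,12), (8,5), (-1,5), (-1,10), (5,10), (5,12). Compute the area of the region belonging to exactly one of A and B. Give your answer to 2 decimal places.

|A| = 24.5, |B| = 51, |A∩B| = 12.3098.
|A △ B| = |A| + |B| − 2·|A∩B| = 24.5 + 51 − 24.6197 = 50.88.

50.88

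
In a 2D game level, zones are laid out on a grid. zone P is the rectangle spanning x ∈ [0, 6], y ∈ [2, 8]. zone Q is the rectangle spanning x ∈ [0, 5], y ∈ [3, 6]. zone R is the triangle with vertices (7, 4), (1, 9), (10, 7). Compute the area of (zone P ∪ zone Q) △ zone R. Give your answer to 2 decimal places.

|zone P ∪ zone Q| = 36.
|(zone P ∪ zone Q) ∩ zone R| = 5.9889.
|(zone P ∪ zone Q) △ zone R| = 36 + 16.5 − 11.9778 = 40.52.

40.52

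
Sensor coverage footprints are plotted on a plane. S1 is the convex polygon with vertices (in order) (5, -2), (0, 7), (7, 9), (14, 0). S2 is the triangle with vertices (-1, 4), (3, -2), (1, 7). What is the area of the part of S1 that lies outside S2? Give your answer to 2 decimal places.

|S1| = 84, |S1∩S2| = 1.0909.
|S1 ∖ S2| = |S1| − |S1∩S2| = 84 − 1.0909 = 82.91.

82.91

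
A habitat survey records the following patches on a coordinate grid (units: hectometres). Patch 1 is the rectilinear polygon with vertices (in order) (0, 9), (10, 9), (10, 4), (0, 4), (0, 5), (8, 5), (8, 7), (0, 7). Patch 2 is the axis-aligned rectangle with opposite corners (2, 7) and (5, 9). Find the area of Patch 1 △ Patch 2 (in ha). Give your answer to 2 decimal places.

28.00

|Patch 1| = 34, |Patch 2| = 6, |Patch 1∩Patch 2| = 6.
|Patch 1 △ Patch 2| = |Patch 1| + |Patch 2| − 2·|Patch 1∩Patch 2| = 34 + 6 − 12 = 28.00.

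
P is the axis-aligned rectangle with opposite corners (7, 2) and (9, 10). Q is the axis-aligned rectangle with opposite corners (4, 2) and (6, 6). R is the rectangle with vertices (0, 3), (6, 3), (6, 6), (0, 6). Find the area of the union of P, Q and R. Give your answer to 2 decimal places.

By inclusion–exclusion:
Individual areas: |P| = 16, |Q| = 8, |R| = 18.
|P∩Q| = 0 (no overlap).
|P∩R| = 0 (no overlap).
|Q∩R|: x∈[4,6], y∈[3,6] → 2·3 = 6.
|P∩Q∩R| = 0.
|P ∪ Q ∪ R| = 42 − 6 + 0 = 36.00.

36.00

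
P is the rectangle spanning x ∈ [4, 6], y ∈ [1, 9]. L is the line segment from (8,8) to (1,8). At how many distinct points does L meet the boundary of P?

The segment meets the boundary at (4,8), (6,8).

2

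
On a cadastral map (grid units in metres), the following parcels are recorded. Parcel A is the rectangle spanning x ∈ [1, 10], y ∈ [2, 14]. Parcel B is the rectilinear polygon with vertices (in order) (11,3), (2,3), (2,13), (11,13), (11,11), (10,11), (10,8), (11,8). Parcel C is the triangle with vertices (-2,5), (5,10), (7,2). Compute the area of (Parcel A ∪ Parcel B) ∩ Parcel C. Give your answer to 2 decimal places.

28.29

The region (Parcel A ∪ Parcel B) ∩ Parcel C is the polygon with vertices (1,7.143), (5,10), (7,2), (1,4).
By the shoelace formula its area is 28.29.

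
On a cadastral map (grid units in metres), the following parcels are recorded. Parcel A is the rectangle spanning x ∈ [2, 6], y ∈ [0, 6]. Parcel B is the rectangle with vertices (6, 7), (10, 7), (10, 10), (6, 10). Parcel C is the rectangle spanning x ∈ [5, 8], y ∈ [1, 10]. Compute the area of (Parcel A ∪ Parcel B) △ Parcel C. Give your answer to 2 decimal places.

|Parcel A ∪ Parcel B| = 36.
|(Parcel A ∪ Parcel B) ∩ Parcel C| = 11.
|(Parcel A ∪ Parcel B) △ Parcel C| = 36 + 27 − 22 = 41.00.

41.00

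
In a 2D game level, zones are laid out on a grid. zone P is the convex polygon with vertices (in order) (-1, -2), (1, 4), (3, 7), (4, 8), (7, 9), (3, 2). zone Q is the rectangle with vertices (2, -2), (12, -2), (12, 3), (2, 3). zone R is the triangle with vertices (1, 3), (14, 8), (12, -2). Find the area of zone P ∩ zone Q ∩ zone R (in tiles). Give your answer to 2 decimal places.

0.97

The intersection is the polygon with vertices (2,3), (3.571,3), (3.041,2.072), (2,2.546).
By the shoelace formula its area is 0.97.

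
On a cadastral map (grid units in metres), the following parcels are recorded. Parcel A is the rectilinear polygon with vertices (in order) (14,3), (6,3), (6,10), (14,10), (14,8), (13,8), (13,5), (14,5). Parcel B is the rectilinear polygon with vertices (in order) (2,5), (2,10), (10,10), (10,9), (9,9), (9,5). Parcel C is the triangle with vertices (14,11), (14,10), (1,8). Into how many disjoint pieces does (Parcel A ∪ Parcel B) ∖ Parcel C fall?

2

(Parcel A ∪ Parcel B) ∖ Parcel C splits into 2 disjoint pieces (area 61.9231, area 6.7821).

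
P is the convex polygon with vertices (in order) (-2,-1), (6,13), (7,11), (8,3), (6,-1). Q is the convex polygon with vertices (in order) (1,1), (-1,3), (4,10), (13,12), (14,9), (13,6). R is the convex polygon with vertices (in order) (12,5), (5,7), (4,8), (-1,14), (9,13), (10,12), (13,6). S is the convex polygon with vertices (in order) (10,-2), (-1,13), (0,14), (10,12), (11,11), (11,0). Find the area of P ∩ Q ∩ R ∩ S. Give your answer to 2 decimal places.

11.72

The intersection is the polygon with vertices (7.593,6.259), (5,7), (4,8), (3.491,8.61), (4.327,10.073), (7.04,10.676).
By the shoelace formula its area is 11.72.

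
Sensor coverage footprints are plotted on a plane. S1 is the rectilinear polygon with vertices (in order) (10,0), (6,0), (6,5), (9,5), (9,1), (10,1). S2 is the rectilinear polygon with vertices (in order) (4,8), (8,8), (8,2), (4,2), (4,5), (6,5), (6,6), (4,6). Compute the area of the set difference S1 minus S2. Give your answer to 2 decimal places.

10.00

|S1| = 16, |S1∩S2| = 6.
|S1 ∖ S2| = |S1| − |S1∩S2| = 16 − 6 = 10.00.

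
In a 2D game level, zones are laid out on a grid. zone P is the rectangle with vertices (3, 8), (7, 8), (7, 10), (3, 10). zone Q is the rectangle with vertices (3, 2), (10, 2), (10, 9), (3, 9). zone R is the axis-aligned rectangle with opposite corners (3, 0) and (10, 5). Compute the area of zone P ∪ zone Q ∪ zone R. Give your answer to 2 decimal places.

67.00

By inclusion–exclusion:
Individual areas: |zone P| = 8, |zone Q| = 49, |zone R| = 35.
|zone P∩zone Q|: x∈[3,7], y∈[8,9] → 4·1 = 4.
|zone P∩zone R| = 0 (no overlap).
|zone Q∩zone R|: x∈[3,10], y∈[2,5] → 7·3 = 21.
|zone P∩zone Q∩zone R| = 0.
|zone P ∪ zone Q ∪ zone R| = 92 − 25 + 0 = 67.00.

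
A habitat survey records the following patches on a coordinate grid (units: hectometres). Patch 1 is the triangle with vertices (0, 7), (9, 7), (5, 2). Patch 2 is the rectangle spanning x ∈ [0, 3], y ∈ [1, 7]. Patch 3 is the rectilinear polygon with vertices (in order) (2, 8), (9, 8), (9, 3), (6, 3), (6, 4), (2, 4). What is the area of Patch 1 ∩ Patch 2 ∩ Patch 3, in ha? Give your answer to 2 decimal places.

2.50

The intersection is the polygon with vertices (3,4), (2,5), (2,7), (3,7).
By the shoelace formula its area is 2.50.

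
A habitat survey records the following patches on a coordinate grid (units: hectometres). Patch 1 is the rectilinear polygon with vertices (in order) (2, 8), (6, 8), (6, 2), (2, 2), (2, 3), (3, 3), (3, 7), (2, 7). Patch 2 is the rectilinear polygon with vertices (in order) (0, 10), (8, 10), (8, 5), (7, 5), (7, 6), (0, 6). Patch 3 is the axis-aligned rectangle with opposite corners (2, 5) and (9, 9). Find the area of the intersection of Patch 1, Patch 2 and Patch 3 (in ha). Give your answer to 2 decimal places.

The intersection is the polygon with vertices (6,6), (3,6), (3,7), (2,7), (2,8), (6,8).
By the shoelace formula its area is 7.00.

7.00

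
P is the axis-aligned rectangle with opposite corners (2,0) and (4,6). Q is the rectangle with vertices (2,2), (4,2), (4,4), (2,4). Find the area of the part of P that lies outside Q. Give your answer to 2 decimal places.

8.00

|P∩Q|: x∈[2,4], y∈[2,4] → 2·2 = 4.
|P| = 12.
|P ∖ Q| = |P| − |P∩Q| = 12 − 4 = 8.00.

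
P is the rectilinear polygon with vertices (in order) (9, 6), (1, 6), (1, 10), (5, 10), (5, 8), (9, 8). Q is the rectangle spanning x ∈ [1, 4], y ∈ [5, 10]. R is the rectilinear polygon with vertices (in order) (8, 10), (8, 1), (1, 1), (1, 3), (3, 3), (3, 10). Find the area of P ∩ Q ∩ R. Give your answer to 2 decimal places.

4.00

The intersection is the polygon with vertices (4,10), (4,6), (3,6), (3,10).
By the shoelace formula its area is 4.00.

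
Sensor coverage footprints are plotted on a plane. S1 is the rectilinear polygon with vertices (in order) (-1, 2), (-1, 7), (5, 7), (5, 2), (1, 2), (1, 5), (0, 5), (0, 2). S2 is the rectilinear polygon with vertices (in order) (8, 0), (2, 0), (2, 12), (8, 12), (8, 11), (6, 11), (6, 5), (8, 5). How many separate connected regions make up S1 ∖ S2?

S1 ∖ S2 is a single connected region.

1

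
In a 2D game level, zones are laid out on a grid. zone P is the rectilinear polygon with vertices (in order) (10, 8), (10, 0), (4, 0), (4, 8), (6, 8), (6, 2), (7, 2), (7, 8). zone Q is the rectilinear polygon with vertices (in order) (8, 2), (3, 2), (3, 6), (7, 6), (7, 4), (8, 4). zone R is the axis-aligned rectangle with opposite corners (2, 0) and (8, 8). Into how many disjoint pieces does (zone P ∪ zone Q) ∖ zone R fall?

1

(zone P ∪ zone Q) ∖ zone R is a single connected region.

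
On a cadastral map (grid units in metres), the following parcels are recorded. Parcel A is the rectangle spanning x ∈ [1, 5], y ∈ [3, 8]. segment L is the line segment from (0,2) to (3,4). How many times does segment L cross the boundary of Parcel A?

1

The segment meets the boundary at (1.5,3).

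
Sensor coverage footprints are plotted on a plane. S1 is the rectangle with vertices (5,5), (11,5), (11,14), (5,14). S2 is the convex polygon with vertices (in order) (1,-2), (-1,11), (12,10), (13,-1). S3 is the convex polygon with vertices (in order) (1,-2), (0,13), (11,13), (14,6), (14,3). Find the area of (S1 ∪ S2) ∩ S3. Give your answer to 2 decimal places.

137.72

The region (S1 ∪ S2) ∩ S3 is the polygon with vertices (11,10.077), (12,10), (12.682,2.493), (1,-2), (0.139,10.912), (5,10.539), (5,13), (11,13).
By the shoelace formula its area is 137.72.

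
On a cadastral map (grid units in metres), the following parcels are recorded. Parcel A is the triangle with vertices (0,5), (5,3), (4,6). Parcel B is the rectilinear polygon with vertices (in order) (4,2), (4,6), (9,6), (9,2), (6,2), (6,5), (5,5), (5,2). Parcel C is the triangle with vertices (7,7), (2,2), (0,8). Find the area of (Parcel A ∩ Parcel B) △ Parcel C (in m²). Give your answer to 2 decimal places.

|Parcel A ∩ Parcel B| = 1.3.
|(Parcel A ∩ Parcel B) ∩ Parcel C| = 0.5.
|(Parcel A ∩ Parcel B) △ Parcel C| = 1.3 + 20 − 1 = 20.30.

20.30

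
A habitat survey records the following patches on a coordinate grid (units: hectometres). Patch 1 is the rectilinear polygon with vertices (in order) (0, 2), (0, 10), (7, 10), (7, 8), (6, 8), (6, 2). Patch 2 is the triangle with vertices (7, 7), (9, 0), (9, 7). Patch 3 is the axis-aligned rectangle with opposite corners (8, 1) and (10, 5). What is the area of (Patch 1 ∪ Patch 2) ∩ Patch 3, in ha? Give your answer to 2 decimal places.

The region (Patch 1 ∪ Patch 2) ∩ Patch 3 is the polygon with vertices (9,1), (8.714,1), (8,3.5), (8,5), (9,5).
By the shoelace formula its area is 3.11.

3.11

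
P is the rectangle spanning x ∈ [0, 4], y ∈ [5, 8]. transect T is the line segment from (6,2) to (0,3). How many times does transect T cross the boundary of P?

0

The segment lies entirely outside P and never meets its boundary.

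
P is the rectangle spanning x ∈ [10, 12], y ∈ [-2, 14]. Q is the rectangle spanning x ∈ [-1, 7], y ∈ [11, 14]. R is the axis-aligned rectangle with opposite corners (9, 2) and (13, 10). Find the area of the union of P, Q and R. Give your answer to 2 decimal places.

By inclusion–exclusion:
Individual areas: |P| = 32, |Q| = 24, |R| = 32.
|P∩Q| = 0 (no overlap).
|P∩R|: x∈[10,12], y∈[2,10] → 2·8 = 16.
|Q∩R| = 0 (no overlap).
|P∩Q∩R| = 0.
|P ∪ Q ∪ R| = 88 − 16 + 0 = 72.00.

72.00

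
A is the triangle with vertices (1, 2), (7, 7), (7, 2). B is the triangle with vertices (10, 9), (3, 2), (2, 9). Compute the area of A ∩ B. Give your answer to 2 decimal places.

5.51

The intersection is the polygon with vertices (7,7), (7,6), (3,2), (2.787,3.489).
By the shoelace formula its area is 5.51.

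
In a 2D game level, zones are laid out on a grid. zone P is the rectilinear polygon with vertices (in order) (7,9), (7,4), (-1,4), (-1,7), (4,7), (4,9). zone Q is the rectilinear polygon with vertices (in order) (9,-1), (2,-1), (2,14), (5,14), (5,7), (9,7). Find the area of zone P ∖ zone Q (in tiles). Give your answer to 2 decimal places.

|zone P| = 30, |zone P∩zone Q| = 17.
|zone P ∖ zone Q| = |zone P| − |zone P∩zone Q| = 30 − 17 = 13.00.

13.00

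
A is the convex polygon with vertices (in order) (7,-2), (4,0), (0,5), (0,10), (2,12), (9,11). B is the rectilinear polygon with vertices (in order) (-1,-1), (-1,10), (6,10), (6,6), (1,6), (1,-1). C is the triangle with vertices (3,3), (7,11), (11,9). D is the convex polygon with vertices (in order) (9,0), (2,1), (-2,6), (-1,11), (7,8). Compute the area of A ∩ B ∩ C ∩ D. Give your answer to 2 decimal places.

2.17

The intersection is the polygon with vertices (4.5,6), (5.737,8.474), (6,8.375), (6,6).
By the shoelace formula its area is 2.17.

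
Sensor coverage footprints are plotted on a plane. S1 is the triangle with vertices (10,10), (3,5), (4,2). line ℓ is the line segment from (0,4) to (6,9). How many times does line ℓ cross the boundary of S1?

The segment lies entirely outside S1 and never meets its boundary.

0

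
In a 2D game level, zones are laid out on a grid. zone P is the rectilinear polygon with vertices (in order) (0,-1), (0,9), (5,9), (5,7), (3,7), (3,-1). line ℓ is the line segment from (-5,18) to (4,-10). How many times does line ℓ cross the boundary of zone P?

The segment meets the boundary at (1.107,-1), (0,2.444).

2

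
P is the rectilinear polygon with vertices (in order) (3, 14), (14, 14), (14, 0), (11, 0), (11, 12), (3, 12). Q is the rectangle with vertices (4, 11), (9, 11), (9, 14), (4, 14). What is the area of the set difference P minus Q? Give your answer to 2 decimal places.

48.00

|P| = 58, |P∩Q| = 10.
|P ∖ Q| = |P| − |P∩Q| = 58 − 10 = 48.00.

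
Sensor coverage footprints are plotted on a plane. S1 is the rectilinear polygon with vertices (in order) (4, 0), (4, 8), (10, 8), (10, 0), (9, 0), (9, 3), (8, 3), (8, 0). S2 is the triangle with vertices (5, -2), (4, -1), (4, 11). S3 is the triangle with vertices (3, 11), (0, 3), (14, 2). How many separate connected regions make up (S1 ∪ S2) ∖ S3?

4

(S1 ∪ S2) ∖ S3 splits into 4 disjoint pieces (area 0.0275, area 4.5455, area 2.3214, area 11.6319).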